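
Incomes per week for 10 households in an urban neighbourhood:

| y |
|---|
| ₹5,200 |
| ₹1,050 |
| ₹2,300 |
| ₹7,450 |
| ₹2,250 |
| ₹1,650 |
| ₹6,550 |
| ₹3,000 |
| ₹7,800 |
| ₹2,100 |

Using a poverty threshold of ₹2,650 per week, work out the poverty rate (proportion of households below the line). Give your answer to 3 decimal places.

0.500

5 of the 10 households have income below ₹2,650.
H = 5/10 = 0.500.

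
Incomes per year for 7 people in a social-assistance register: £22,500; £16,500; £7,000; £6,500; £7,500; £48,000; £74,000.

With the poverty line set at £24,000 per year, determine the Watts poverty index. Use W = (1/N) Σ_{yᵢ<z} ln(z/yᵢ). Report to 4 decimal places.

Incomes under z: £6,500, £7,000, £7,500, £16,500, £22,500 (q = 5 of N = 7).
Log shortfalls: ln(24000/6500) = 1.3063; ln(24000/7000) = 1.2321; ln(24000/7500) = 1.1632; ln(24000/16500) = 0.3747; ln(24000/22500) = 0.0645.
W = 4.140778 / 7 = 0.5915.

0.5915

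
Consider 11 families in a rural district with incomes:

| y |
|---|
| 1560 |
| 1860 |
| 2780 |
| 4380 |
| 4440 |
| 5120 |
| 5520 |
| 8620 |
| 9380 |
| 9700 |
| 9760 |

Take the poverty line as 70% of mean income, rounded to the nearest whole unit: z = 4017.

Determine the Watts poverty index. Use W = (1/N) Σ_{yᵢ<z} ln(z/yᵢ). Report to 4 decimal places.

0.1894

Poor units: 1560, 1860, 2780 (q = 3 of N = 11).
Log gaps: ln(4017/1560) = 0.9458; ln(4017/1860) = 0.7700; ln(4017/2780) = 0.3681.
W = 2.083893 / 11 = 0.1894.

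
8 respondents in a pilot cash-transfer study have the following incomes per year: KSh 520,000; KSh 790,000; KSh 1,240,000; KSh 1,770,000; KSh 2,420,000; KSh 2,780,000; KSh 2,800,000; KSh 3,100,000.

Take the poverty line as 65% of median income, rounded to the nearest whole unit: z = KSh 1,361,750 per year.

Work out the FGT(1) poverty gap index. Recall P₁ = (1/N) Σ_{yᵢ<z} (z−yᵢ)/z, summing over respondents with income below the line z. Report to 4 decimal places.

0.1409

Incomes under z: KSh 520,000, KSh 790,000, KSh 1,240,000 (q = 3 of N = 8).
Shortfall ratios: (1361750−520000)/1361750 = 0.6181; (1361750−790000)/1361750 = 0.4199; (1361750−1240000)/1361750 = 0.0894.
Σ = 1.127410. Dividing by the full population N = 8 gives P₁ = 0.1409.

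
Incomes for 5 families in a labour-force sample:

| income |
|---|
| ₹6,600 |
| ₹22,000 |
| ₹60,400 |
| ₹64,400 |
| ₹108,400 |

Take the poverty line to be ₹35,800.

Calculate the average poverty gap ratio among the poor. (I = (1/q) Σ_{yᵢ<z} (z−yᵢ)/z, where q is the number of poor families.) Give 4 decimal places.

Poor units: ₹6,600, ₹22,000 (q = 2 of N = 5).
Shortfall ratios (z−y)/z: 0.8156, 0.3855; sum = 1.201117.
I averages over the q = 2 poor units only: 1.201117 / 2 = 0.6006.

0.6006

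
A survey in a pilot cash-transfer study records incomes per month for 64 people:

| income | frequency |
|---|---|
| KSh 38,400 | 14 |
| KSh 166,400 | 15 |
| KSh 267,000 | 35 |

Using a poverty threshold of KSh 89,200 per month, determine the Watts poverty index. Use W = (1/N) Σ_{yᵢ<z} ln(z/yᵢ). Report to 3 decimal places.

Incomes under z: 14×KSh 38,400 (q = 14 of N = 64).
Log shortfalls: ln(89200/38400) = 0.8428 (×14).
W = 11.799530 / 64 = 0.184.

0.184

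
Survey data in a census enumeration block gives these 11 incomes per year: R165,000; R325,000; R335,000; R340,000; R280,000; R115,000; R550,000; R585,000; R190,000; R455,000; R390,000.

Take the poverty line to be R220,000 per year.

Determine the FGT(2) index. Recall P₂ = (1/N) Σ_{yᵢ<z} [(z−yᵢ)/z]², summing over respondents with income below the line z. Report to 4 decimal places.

0.0281

Below the line: R115,000, R165,000, R190,000 (q = 3 of N = 11).
Normalized shortfalls: (220000−115000)/220000 = 0.4773; (220000−165000)/220000 = 0.2500; (220000−190000)/220000 = 0.1364.
Squared: 0.2278; 0.0625; 0.0186.
Sum = 0.308884; P₂ = 0.308884 / 11 = 0.0281.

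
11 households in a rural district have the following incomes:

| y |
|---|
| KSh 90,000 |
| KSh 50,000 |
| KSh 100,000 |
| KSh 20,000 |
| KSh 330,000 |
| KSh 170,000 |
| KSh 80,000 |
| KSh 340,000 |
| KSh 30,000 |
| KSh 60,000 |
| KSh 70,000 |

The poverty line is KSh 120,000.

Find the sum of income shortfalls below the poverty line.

Below the line: KSh 20,000, KSh 30,000, KSh 50,000, KSh 60,000, KSh 70,000, KSh 80,000, KSh 90,000, KSh 100,000 (q = 8 of N = 11).
Individual gaps: 120000−20000 = 100000; 120000−30000 = 90000; 120000−50000 = 70000; 120000−60000 = 60000; 120000−70000 = 50000; 120000−80000 = 40000; 120000−90000 = 30000; 120000−100000 = 20000.
Aggregate gap = KSh 460,000.

KSh 460,000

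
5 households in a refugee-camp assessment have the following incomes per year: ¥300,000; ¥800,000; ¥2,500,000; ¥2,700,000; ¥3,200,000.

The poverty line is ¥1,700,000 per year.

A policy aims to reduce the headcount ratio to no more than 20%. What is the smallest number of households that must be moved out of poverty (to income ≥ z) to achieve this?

2 of the 5 households are poor, so H = 2/5 = 0.400.
A headcount ratio of at most 20% allows at most ⌊0.20 × 5⌋ = 1 poor households.
So at least 2 − 1 = 1 must be lifted.

1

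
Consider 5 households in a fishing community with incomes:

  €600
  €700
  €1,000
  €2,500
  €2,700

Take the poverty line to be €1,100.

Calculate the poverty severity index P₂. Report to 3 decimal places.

0.069

Below z: €600, €700, €1,000 (q = 3 of N = 5).
Gap ratios (z−y)/z: (1100−600)/1100 = 0.4545; (1100−700)/1100 = 0.3636; (1100−1000)/1100 = 0.0909.
Squared: 0.2066; 0.1322; 0.0083.
Sum = 0.347107; P₂ = 0.347107 / 5 = 0.069.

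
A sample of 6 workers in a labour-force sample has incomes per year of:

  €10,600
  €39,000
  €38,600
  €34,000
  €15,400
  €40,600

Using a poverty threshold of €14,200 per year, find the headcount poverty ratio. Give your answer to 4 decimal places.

1 of the 6 workers have income below €14,200.
H = 1/6 = 0.1667.

0.1667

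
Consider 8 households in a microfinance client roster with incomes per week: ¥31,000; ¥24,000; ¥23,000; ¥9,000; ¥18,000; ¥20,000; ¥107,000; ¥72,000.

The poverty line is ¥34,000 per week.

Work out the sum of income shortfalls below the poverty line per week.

¥79,000

Incomes under z: ¥9,000, ¥18,000, ¥20,000, ¥23,000, ¥24,000, ¥31,000 (q = 6 of N = 8).
Individual gaps: 34000−9000 = 25000; 34000−18000 = 16000; 34000−20000 = 14000; 34000−23000 = 11000; 34000−24000 = 10000; 34000−31000 = 3000.
Aggregate gap = ¥79,000.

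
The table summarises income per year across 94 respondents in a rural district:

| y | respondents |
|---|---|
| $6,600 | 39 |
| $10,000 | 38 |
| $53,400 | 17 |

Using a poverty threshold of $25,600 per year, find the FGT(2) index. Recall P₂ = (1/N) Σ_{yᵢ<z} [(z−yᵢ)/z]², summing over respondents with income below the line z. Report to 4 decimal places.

Incomes under z: 39×$6,600, 38×$10,000 (q = 77 of N = 94).
Normalized shortfalls: (25600−6600)/25600 = 0.7422 (×39); (25600−10000)/25600 = 0.6094 (×38).
Squared: 0.5508 (×39); 0.3713 (×38).
Sum = 35.593689; P₂ = 35.593689 / 94 = 0.3787.

0.3787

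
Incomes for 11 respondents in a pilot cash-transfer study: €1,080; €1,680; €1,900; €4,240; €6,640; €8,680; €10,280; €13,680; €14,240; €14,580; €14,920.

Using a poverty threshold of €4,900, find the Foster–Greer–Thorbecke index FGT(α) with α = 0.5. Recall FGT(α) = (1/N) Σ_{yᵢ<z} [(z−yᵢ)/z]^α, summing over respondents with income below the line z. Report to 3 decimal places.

Poor units: €1,080, €1,680, €1,900, €4,240 (q = 4 of N = 11).
Normalized shortfalls: (4900−1080)/4900 = 0.7796; (4900−1680)/4900 = 0.6571; (4900−1900)/4900 = 0.6122; (4900−4240)/4900 = 0.1347.
Raised to α = 0.5: 0.88294; 0.81064; 0.78246; 0.36701.
Sum = 2.843056; FGT(0.5) = 2.843056 / 11 = 0.258.

0.258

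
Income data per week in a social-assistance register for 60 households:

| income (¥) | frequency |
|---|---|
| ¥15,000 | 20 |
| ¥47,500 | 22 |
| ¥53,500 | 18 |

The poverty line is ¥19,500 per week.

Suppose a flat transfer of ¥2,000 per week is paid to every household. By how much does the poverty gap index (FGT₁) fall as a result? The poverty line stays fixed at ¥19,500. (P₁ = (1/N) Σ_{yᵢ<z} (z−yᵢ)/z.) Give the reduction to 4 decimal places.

0.0342

Before: below the line — 20×¥15,000; poverty gap index (FGT₁) = 0.076923.
After the ¥2,000 transfer: below the line — 20×¥17,000; poverty gap index (FGT₁) = 0.042735.
Reduction = 0.076923 − 0.042735 = 0.0342.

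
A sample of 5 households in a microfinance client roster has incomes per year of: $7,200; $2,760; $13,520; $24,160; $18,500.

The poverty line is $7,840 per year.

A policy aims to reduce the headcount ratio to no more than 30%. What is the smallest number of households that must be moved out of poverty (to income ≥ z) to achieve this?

Currently q = 2 of N = 5 are below the line (H = 0.400).
A headcount ratio of at most 30% allows at most ⌊0.30 × 5⌋ = 1 poor households.
So at least 2 − 1 = 1 must be lifted.

1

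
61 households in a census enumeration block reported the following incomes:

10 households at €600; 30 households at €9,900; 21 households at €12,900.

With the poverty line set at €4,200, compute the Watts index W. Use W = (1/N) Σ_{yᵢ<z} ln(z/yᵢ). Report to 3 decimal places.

0.319

Poor units: 10×€600 (q = 10 of N = 61).
ln(z/y) terms: ln(4200/600) = 1.9459 (×10).
W = 19.459101 / 61 = 0.319.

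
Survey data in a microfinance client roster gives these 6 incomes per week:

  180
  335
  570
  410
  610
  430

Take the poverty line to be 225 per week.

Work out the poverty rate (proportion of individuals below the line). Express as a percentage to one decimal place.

16.7%

1 of the 6 individuals have income below 225.
H = 1/6 = 16.7%.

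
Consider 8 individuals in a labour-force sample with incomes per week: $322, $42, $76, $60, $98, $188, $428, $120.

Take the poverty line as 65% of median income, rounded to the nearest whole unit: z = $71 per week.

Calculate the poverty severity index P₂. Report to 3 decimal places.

Below z: $42, $60 (q = 2 of N = 8).
Relative gaps: (71−42)/71 = 0.4085; (71−60)/71 = 0.1549.
Squared: 0.1668; 0.0240.
Sum = 0.190835; P₂ = 0.190835 / 8 = 0.024.

0.024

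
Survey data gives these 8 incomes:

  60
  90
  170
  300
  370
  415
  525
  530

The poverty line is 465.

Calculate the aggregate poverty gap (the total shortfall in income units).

Below the line: 60, 90, 170, 300, 370, 415 (q = 6 of N = 8).
Individual gaps: 465−60 = 405; 465−90 = 375; 465−170 = 295; 465−300 = 165; 465−370 = 95; 465−415 = 50.
Aggregate gap = 1385.

1385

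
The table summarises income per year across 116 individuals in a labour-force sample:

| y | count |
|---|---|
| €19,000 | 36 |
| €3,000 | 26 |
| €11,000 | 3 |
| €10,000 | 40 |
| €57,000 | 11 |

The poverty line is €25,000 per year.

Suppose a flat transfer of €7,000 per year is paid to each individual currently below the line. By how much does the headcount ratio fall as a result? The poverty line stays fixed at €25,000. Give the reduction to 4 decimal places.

Before: below the line — 26×€3,000, 40×€10,000, 3×€11,000, 36×€19,000; headcount ratio = 0.905172.
After the €7,000 transfer: below the line — 26×€10,000, 40×€17,000, 3×€18,000; headcount ratio = 0.594828.
Reduction = 0.905172 − 0.594828 = 0.3103.

0.3103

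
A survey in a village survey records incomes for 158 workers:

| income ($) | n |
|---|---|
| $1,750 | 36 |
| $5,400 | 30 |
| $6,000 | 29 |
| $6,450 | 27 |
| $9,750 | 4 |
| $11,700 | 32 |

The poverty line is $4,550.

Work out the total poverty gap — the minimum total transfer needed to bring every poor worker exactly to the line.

$100,800

Incomes under z: 36×$1,750 (q = 36 of N = 158).
Individual gaps: 36×(4550−1750) = 100800.
Aggregate gap = $100,800.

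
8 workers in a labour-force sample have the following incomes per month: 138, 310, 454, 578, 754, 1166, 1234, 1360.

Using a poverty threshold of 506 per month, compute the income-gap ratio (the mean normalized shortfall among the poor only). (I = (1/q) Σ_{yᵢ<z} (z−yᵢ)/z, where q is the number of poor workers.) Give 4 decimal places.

Below z: 138, 310, 454 (q = 3 of N = 8).
Shortfall ratios (z−y)/z: 0.7273, 0.3874, 0.1028; sum = 1.217391.
The income-gap ratio divides by q (the poor only): 1.217391 / 3 = 0.4058.

0.4058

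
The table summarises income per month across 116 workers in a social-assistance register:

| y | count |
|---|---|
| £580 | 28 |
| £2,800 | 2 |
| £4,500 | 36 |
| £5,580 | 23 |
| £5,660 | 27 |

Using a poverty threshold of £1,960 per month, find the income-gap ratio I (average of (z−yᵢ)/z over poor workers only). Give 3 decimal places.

0.704

Below z: 28×£580 (q = 28 of N = 116).
Shortfall ratios (z−y)/z: 0.7041 (×28); sum = 19.714286.
The income-gap ratio divides by q (the poor only): 19.714286 / 28 = 0.704.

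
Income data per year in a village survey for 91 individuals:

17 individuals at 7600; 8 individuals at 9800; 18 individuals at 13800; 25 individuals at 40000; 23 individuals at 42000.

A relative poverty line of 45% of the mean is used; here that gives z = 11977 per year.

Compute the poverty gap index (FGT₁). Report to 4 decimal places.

0.0843

Below the line: 17×7600, 8×9800 (q = 25 of N = 91).
Gap ratios (z−y)/z: (11977−7600)/11977 = 0.3655 (×17); (11977−9800)/11977 = 0.1818 (×8).
Σ = 7.666778. Dividing by the full population N = 91 gives P₁ = 0.0843.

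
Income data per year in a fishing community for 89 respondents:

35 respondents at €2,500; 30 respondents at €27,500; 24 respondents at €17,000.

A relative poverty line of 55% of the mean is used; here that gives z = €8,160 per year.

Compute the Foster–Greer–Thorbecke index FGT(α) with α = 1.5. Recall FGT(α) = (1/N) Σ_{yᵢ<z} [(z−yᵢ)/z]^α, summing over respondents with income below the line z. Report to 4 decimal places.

Below the line: 35×€2,500 (q = 35 of N = 89).
Gap ratios (z−y)/z: (8160−2500)/8160 = 0.6936 (×35).
Raised to α = 1.5: 0.57768 (×35).
Sum = 20.218897; FGT(1.5) = 20.218897 / 89 = 0.2272.

0.2272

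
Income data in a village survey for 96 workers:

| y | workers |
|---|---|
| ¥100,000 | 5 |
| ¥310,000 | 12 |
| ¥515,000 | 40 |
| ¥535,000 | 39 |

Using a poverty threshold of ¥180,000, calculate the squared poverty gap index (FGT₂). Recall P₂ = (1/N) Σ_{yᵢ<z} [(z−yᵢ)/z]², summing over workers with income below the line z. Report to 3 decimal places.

Below z: 5×¥100,000 (q = 5 of N = 96).
Gap ratios (z−y)/z: (180000−100000)/180000 = 0.4444 (×5).
Squared: 0.1975 (×5).
Sum = 0.987654; P₂ = 0.987654 / 96 = 0.010.

0.010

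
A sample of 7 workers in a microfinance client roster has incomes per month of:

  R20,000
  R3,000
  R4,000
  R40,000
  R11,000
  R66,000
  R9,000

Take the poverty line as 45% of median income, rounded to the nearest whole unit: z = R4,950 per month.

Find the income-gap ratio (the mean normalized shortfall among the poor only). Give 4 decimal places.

Poor units: R3,000, R4,000 (q = 2 of N = 7).
Shortfall ratios (z−y)/z: 0.3939, 0.1919; sum = 0.585859.
The income-gap ratio divides by q (the poor only): 0.585859 / 2 = 0.2929.

0.2929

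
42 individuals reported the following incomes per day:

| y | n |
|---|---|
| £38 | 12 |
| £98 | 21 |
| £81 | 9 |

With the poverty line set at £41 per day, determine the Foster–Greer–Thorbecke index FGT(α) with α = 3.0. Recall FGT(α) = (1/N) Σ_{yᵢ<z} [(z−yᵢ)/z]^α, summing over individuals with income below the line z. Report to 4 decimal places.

0.0001

Below z: 12×£38 (q = 12 of N = 42).
Relative gaps: (41−38)/41 = 0.0732 (×12).
Raised to α = 3.0: 0.00039 (×12).
Sum = 0.004701; FGT(3.0) = 0.004701 / 42 = 0.0001.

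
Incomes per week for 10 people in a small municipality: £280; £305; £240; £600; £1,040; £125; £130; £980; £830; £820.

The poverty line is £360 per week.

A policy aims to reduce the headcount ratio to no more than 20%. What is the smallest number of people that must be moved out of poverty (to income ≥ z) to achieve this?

3

5 of the 10 people are poor, so H = 5/10 = 0.500.
A headcount ratio of at most 20% allows at most ⌊0.20 × 10⌋ = 2 poor people.
So at least 5 − 2 = 3 must be lifted.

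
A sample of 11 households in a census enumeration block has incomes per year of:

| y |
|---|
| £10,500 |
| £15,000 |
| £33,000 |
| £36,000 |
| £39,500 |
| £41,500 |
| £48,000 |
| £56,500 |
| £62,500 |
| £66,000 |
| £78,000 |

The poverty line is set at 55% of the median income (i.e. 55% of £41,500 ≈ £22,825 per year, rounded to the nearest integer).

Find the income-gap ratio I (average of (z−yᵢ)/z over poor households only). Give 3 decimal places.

0.441

Incomes under z: £10,500, £15,000 (q = 2 of N = 11).
Relative gaps: 0.5400, 0.3428; sum = 0.882804.
The income-gap ratio divides by q (the poor only): 0.882804 / 2 = 0.441.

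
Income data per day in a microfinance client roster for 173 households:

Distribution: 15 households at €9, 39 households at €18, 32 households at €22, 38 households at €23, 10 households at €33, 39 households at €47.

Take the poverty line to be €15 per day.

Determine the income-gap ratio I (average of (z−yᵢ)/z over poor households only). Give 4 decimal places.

Below z: 15×€9 (q = 15 of N = 173).
Shortfall ratios (z−y)/z: 0.4000 (×15); sum = 6.000000.
I averages over the q = 15 poor units only: 6.000000 / 15 = 0.4000.

0.4000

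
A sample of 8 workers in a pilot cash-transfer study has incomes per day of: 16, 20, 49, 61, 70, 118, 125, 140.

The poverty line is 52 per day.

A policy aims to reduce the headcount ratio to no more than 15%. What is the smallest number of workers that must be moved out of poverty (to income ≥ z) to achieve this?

2

Currently q = 3 of N = 8 are below the line (H = 0.375).
A headcount ratio of at most 15% allows at most ⌊0.15 × 8⌋ = 1 poor workers.
So at least 3 − 1 = 2 must be lifted.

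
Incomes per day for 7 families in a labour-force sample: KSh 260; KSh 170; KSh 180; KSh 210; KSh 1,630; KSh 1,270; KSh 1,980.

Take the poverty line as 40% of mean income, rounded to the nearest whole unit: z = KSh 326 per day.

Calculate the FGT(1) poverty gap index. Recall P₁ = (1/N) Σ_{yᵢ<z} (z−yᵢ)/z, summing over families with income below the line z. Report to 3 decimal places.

Below z: KSh 170, KSh 180, KSh 210, KSh 260 (q = 4 of N = 7).
Gap ratios (z−y)/z: (326−170)/326 = 0.4785; (326−180)/326 = 0.4479; (326−210)/326 = 0.3558; (326−260)/326 = 0.2025.
Sum of shortfalls = 1.484663; P₁ averages over all N: 1.484663 / 7 = 0.212.

0.212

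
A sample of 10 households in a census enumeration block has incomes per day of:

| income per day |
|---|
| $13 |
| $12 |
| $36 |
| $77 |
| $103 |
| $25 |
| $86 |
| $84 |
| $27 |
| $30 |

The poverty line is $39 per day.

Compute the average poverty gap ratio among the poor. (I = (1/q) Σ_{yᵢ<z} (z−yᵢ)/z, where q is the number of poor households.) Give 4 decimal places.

Below z: $12, $13, $25, $27, $30, $36 (q = 6 of N = 10).
Shortfall ratios (z−y)/z: 0.6923, 0.6667, 0.3590, 0.3077, 0.2308, 0.0769; sum = 2.333333.
I averages over the q = 6 poor units only: 2.333333 / 6 = 0.3889.

0.3889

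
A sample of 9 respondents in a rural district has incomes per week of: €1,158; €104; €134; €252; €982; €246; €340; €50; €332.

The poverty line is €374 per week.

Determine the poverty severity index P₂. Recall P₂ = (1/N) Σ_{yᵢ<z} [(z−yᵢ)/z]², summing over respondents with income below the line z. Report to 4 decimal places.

Below z: €50, €104, €134, €246, €252, €332, €340 (q = 7 of N = 9).
Relative gaps: (374−50)/374 = 0.8663; (374−104)/374 = 0.7219; (374−134)/374 = 0.6417; (374−246)/374 = 0.3422; (374−252)/374 = 0.3262; (374−332)/374 = 0.1123; (374−340)/374 = 0.0909.
Squared: 0.7505; 0.5212; 0.4118; 0.1171; 0.1064; 0.0126; 0.0083.
Sum = 1.927879; P₂ = 1.927879 / 9 = 0.2142.

0.2142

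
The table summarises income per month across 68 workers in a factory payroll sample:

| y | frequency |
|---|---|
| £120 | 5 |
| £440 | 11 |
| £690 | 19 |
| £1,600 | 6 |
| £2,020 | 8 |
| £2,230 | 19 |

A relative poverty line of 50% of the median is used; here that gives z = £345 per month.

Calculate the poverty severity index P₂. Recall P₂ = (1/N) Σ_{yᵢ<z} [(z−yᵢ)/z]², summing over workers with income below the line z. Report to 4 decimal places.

0.0313

Below z: 5×£120 (q = 5 of N = 68).
Relative gaps: (345−120)/345 = 0.6522 (×5).
Squared: 0.4253 (×5).
Sum = 2.126654; P₂ = 2.126654 / 68 = 0.0313.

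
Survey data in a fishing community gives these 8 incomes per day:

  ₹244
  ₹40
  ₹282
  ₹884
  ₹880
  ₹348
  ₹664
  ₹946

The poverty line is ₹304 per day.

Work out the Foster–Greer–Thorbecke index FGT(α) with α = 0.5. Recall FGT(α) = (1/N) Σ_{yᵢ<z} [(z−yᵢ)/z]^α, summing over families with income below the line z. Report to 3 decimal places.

0.206

Below the line: ₹40, ₹244, ₹282 (q = 3 of N = 8).
Gap ratios (z−y)/z: (304−40)/304 = 0.8684; (304−244)/304 = 0.1974; (304−282)/304 = 0.0724.
Raised to α = 0.5: 0.93189; 0.44426; 0.26901.
Sum = 1.645167; FGT(0.5) = 1.645167 / 8 = 0.206.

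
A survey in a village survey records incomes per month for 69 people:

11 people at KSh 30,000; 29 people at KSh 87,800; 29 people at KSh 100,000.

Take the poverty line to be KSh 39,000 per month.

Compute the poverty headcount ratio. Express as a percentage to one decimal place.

11 of the 69 people have income below KSh 39,000.
H = 11/69 = 15.9%.

15.9%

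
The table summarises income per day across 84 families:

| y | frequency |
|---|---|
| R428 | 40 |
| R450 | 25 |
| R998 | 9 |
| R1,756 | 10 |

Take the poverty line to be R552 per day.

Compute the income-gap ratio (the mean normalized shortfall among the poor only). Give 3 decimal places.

0.209

Below z: 40×R428, 25×R450 (q = 65 of N = 84).
Shortfall ratios (z−y)/z: 0.2246 (×40), 0.1848 (×25); sum = 13.605072.
The income-gap ratio divides by q (the poor only): 13.605072 / 65 = 0.209.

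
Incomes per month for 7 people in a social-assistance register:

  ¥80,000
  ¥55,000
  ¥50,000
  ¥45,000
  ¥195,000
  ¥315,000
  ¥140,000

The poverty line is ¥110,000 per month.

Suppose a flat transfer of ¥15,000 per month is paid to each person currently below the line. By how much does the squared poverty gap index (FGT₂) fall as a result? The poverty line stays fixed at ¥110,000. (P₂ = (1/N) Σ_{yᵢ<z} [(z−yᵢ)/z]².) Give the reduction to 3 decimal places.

0.064

Before: below the line — ¥45,000, ¥50,000, ¥55,000, ¥80,000; squared poverty gap index (FGT₂) = 0.13872.
After the ¥15,000 transfer: below the line — ¥60,000, ¥65,000, ¥70,000, ¥95,000; squared poverty gap index (FGT₂) = 0.07497.
Reduction = 0.13872 − 0.07497 = 0.064.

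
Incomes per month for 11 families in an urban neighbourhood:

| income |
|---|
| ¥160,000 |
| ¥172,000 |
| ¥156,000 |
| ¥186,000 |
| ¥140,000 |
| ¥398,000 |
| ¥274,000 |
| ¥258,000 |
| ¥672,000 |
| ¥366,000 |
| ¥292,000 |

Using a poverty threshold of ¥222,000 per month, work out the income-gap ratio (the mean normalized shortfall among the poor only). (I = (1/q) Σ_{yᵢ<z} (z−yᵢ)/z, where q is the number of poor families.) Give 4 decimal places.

0.2667

Poor units: ¥140,000, ¥156,000, ¥160,000, ¥172,000, ¥186,000 (q = 5 of N = 11).
Relative gaps: 0.3694, 0.2973, 0.2793, 0.2252, 0.1622; sum = 1.333333.
I averages over the q = 5 poor units only: 1.333333 / 5 = 0.2667.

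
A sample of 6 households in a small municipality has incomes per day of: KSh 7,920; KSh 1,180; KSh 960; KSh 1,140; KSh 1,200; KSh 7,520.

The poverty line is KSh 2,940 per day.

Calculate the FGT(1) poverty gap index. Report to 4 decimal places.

0.4127

Poor units: KSh 960, KSh 1,140, KSh 1,180, KSh 1,200 (q = 4 of N = 6).
Relative gaps: (2940−960)/2940 = 0.6735; (2940−1140)/2940 = 0.6122; (2940−1180)/2940 = 0.5986; (2940−1200)/2940 = 0.5918.
Σ = 2.476190. Dividing by the full population N = 6 gives P₁ = 0.4127.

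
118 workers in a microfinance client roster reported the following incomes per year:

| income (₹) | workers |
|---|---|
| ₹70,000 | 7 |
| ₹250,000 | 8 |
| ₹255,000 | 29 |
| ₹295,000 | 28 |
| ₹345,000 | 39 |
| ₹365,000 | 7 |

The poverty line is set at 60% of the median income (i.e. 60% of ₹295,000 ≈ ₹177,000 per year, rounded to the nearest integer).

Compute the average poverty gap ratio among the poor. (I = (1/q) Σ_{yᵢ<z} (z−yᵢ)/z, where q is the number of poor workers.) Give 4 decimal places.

0.6045

Below z: 7×₹70,000 (q = 7 of N = 118).
Relative gaps: 0.6045 (×7); sum = 4.231638.
The income-gap ratio divides by q (the poor only): 4.231638 / 7 = 0.6045.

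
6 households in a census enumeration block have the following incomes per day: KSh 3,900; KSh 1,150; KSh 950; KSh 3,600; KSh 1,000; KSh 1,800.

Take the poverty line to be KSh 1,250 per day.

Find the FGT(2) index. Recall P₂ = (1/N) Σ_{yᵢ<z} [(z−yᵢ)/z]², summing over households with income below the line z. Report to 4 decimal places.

0.0173

Below the line: KSh 950, KSh 1,000, KSh 1,150 (q = 3 of N = 6).
Shortfall ratios: (1250−950)/1250 = 0.2400; (1250−1000)/1250 = 0.2000; (1250−1150)/1250 = 0.0800.
Squared: 0.0576; 0.0400; 0.0064.
Sum = 0.104000; P₂ = 0.104000 / 6 = 0.0173.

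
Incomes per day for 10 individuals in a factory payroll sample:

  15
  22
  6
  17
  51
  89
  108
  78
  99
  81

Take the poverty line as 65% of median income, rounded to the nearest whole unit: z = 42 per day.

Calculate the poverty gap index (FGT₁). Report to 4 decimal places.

0.2571

Below the line: 6, 15, 17, 22 (q = 4 of N = 10).
Normalized shortfalls: (42−6)/42 = 0.8571; (42−15)/42 = 0.6429; (42−17)/42 = 0.5952; (42−22)/42 = 0.4762.
Sum of shortfalls = 2.571429; P₁ averages over all N: 2.571429 / 10 = 0.2571.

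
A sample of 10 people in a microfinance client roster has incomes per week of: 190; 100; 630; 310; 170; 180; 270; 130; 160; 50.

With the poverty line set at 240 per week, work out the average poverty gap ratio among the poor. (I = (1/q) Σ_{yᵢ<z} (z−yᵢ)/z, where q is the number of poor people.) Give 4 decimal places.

Incomes under z: 50, 100, 130, 160, 170, 180, 190 (q = 7 of N = 10).
Relative gaps: 0.7917, 0.5833, 0.4583, 0.3333, 0.2917, 0.2500, 0.2083; sum = 2.916667.
I averages over the q = 7 poor units only: 2.916667 / 7 = 0.4167.

0.4167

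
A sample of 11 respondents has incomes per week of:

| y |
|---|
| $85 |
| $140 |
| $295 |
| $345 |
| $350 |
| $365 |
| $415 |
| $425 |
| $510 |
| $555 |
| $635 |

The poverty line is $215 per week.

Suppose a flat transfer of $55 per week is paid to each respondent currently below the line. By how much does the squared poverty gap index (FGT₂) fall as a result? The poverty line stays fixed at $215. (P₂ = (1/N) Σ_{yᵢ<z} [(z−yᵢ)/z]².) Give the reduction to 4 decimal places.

Before: below the line — $85, $140; squared poverty gap index (FGT₂) = 0.044299.
After the $55 transfer: below the line — $140, $195; squared poverty gap index (FGT₂) = 0.011849.
Reduction = 0.044299 − 0.011849 = 0.0324.

0.0324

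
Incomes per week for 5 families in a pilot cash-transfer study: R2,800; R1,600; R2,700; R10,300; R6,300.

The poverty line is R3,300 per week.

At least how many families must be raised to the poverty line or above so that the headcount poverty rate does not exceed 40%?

3 of the 5 families are poor, so H = 3/5 = 0.600.
A headcount ratio of at most 40% allows at most ⌊0.40 × 5⌋ = 2 poor families.
So at least 3 − 2 = 1 must be lifted.

1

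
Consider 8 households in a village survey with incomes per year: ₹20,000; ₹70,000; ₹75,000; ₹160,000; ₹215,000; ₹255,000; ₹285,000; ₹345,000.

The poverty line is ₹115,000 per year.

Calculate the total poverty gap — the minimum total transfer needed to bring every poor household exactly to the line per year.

₹180,000

Below the line: ₹20,000, ₹70,000, ₹75,000 (q = 3 of N = 8).
Individual gaps: 115000−20000 = 95000; 115000−70000 = 45000; 115000−75000 = 40000.
Aggregate gap = ₹180,000.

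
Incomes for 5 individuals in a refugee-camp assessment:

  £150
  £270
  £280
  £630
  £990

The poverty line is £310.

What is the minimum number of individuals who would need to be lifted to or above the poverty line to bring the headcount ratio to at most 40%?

1

3 of the 5 individuals are poor, so H = 3/5 = 0.600.
A headcount ratio of at most 40% allows at most ⌊0.40 × 5⌋ = 2 poor individuals.
So at least 3 − 2 = 1 must be lifted.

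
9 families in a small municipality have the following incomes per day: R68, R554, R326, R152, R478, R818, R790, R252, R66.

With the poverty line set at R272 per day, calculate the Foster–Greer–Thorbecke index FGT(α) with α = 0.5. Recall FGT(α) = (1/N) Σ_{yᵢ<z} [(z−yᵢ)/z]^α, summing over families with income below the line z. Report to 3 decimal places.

0.297

Incomes under z: R66, R68, R152, R252 (q = 4 of N = 9).
Gap ratios (z−y)/z: (272−66)/272 = 0.7574; (272−68)/272 = 0.7500; (272−152)/272 = 0.4412; (272−252)/272 = 0.0735.
Raised to α = 0.5: 0.87026; 0.86603; 0.66421; 0.27116.
Sum = 2.671660; FGT(0.5) = 2.671660 / 9 = 0.297.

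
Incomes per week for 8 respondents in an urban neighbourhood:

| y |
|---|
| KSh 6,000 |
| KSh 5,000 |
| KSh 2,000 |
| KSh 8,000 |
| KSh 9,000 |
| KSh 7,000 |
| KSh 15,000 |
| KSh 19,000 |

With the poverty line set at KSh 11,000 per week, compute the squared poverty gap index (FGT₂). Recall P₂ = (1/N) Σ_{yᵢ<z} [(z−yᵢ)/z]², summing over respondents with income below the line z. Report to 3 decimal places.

Poor units: KSh 2,000, KSh 5,000, KSh 6,000, KSh 7,000, KSh 8,000, KSh 9,000 (q = 6 of N = 8).
Shortfall ratios: (11000−2000)/11000 = 0.8182; (11000−5000)/11000 = 0.5455; (11000−6000)/11000 = 0.4545; (11000−7000)/11000 = 0.3636; (11000−8000)/11000 = 0.2727; (11000−9000)/11000 = 0.1818.
Squared: 0.6694; 0.2975; 0.2066; 0.1322; 0.0744; 0.0331.
Sum = 1.413223; P₂ = 1.413223 / 8 = 0.177.

0.177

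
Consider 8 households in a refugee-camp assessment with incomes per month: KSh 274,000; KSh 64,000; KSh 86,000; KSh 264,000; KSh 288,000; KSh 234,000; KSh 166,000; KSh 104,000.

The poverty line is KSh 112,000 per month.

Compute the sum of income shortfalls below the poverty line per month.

Incomes under z: KSh 64,000, KSh 86,000, KSh 104,000 (q = 3 of N = 8).
Individual gaps: 112000−64000 = 48000; 112000−86000 = 26000; 112000−104000 = 8000.
Aggregate gap = KSh 82,000.

KSh 82,000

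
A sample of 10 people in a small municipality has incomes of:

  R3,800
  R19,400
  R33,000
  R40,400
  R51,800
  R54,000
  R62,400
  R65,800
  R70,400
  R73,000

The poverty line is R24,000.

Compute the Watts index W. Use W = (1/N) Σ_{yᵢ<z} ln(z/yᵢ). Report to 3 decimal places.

0.206

Poor units: R3,800, R19,400 (q = 2 of N = 10).
Log shortfalls: ln(24000/3800) = 1.8431; ln(24000/19400) = 0.2128.
W = 2.055834 / 10 = 0.206.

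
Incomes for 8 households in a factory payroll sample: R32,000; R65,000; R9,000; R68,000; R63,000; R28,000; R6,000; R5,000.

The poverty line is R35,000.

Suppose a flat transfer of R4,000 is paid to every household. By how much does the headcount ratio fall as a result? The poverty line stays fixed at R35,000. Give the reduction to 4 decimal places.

0.1250

Before: below the line — R5,000, R6,000, R9,000, R28,000, R32,000; headcount ratio = 0.625000.
After the R4,000 transfer: below the line — R9,000, R10,000, R13,000, R32,000; headcount ratio = 0.500000.
Reduction = 0.625000 − 0.500000 = 0.1250.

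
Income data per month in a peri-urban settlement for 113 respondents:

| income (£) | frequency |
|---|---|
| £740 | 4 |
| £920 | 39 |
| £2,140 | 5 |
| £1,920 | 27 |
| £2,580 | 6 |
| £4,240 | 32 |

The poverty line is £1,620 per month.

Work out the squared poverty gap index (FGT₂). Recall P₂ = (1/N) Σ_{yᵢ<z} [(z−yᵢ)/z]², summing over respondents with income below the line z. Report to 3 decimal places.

Below z: 4×£740, 39×£920 (q = 43 of N = 113).
Shortfall ratios: (1620−740)/1620 = 0.5432 (×4); (1620−920)/1620 = 0.4321 (×39).
Squared: 0.2951 (×4); 0.1867 (×39).
Sum = 8.461972; P₂ = 8.461972 / 113 = 0.075.

0.075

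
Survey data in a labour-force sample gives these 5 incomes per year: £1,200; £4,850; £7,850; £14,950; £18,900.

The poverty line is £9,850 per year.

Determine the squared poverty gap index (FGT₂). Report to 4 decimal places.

0.2140

Below z: £1,200, £4,850, £7,850 (q = 3 of N = 5).
Relative gaps: (9850−1200)/9850 = 0.8782; (9850−4850)/9850 = 0.5076; (9850−7850)/9850 = 0.2030.
Squared: 0.7712; 0.2577; 0.0412.
Sum = 1.070087; P₂ = 1.070087 / 5 = 0.2140.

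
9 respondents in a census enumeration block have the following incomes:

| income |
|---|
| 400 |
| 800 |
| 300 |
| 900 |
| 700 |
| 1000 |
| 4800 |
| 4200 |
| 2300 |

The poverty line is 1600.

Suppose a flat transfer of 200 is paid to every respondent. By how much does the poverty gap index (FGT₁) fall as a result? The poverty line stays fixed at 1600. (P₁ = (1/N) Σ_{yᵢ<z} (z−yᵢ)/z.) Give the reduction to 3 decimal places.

Before: below the line — 300, 400, 700, 800, 900, 1000; poverty gap index (FGT₁) = 0.38194.
After the 200 transfer: below the line — 500, 600, 900, 1000, 1100, 1200; poverty gap index (FGT₁) = 0.29861.
Reduction = 0.38194 − 0.29861 = 0.083.

0.083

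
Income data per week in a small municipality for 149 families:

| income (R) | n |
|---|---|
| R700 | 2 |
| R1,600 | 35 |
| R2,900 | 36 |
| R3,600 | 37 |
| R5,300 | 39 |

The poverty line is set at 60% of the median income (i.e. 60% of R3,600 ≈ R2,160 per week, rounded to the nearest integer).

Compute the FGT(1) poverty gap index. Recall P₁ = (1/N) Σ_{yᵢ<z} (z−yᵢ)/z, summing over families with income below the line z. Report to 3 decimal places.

0.070

Below the line: 2×R700, 35×R1,600 (q = 37 of N = 149).
Relative gaps: (2160−700)/2160 = 0.6759 (×2); (2160−1600)/2160 = 0.2593 (×35).
Sum of shortfalls = 10.425926; P₁ averages over all N: 10.425926 / 149 = 0.070.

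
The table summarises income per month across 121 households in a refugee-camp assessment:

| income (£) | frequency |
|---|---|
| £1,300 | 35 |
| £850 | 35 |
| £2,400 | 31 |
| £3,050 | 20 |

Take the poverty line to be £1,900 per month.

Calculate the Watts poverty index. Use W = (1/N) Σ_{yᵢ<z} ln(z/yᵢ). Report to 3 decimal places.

Poor units: 35×£850, 35×£1,300 (q = 70 of N = 121).
ln(z/y) terms: ln(1900/850) = 0.8044 (×35); ln(1900/1300) = 0.3795 (×35).
W = 41.435185 / 121 = 0.342.

0.342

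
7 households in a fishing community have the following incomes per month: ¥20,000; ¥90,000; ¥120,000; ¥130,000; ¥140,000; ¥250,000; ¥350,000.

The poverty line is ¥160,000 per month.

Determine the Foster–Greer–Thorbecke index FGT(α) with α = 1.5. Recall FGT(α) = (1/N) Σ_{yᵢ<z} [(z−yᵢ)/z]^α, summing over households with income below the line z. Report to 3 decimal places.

Incomes under z: ¥20,000, ¥90,000, ¥120,000, ¥130,000, ¥140,000 (q = 5 of N = 7).
Shortfall ratios: (160000−20000)/160000 = 0.8750; (160000−90000)/160000 = 0.4375; (160000−120000)/160000 = 0.2500; (160000−130000)/160000 = 0.1875; (160000−140000)/160000 = 0.1250.
Raised to α = 1.5: 0.81849; 0.28938; 0.12500; 0.08119; 0.04419.
Sum = 1.358251; FGT(1.5) = 1.358251 / 7 = 0.194.

0.194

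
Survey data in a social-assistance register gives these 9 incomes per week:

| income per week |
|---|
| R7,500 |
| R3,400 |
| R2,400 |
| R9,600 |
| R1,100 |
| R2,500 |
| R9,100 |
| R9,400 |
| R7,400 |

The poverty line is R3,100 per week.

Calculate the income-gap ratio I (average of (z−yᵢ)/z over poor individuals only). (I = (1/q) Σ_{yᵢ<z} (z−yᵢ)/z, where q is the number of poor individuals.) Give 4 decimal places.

0.3548

Below the line: R1,100, R2,400, R2,500 (q = 3 of N = 9).
Relative gaps: 0.6452, 0.2258, 0.1935; sum = 1.064516.
I averages over the q = 3 poor units only: 1.064516 / 3 = 0.3548.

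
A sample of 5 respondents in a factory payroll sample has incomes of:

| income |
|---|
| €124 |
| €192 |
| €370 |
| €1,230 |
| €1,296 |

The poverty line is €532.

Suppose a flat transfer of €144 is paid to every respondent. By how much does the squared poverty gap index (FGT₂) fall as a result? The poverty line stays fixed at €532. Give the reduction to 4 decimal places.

Before: below the line — €124, €192, €370; squared poverty gap index (FGT₂) = 0.217867.
After the €144 transfer: below the line — €268, €336, €514; squared poverty gap index (FGT₂) = 0.076627.
Reduction = 0.217867 − 0.076627 = 0.1412.

0.1412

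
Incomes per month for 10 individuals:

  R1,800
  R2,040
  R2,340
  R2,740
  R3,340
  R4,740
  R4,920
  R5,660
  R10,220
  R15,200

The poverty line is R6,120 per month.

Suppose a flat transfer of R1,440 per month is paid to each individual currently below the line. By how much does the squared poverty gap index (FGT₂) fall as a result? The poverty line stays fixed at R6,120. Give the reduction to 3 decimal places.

Before: below the line — R1,800, R2,040, R2,340, R2,740, R3,340, R4,740, R4,920, R5,660; squared poverty gap index (FGT₂) = 0.19305.
After the R1,440 transfer: below the line — R3,240, R3,480, R3,780, R4,180, R4,780; squared poverty gap index (FGT₂) = 0.07022.
Reduction = 0.19305 − 0.07022 = 0.123.

0.123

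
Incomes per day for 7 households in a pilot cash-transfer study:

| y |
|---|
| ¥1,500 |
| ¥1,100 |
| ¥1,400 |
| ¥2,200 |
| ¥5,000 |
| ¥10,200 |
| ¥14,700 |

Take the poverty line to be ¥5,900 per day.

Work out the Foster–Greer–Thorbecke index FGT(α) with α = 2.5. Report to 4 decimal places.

Incomes under z: ¥1,100, ¥1,400, ¥1,500, ¥2,200, ¥5,000 (q = 5 of N = 7).
Gap ratios (z−y)/z: (5900−1100)/5900 = 0.8136; (5900−1400)/5900 = 0.7627; (5900−1500)/5900 = 0.7458; (5900−2200)/5900 = 0.6271; (5900−5000)/5900 = 0.1525.
Raised to α = 2.5: 0.59700; 0.50804; 0.48029; 0.31144; 0.00909.
Sum = 1.905858; FGT(2.5) = 1.905858 / 7 = 0.2723.

0.2723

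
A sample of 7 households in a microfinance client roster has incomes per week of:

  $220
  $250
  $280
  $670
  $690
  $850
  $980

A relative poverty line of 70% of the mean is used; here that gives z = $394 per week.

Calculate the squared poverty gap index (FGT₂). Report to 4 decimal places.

Poor units: $220, $250, $280 (q = 3 of N = 7).
Normalized shortfalls: (394−220)/394 = 0.4416; (394−250)/394 = 0.3655; (394−280)/394 = 0.2893.
Squared: 0.1950; 0.1336; 0.0837.
Sum = 0.412327; P₂ = 0.412327 / 7 = 0.0589.

0.0589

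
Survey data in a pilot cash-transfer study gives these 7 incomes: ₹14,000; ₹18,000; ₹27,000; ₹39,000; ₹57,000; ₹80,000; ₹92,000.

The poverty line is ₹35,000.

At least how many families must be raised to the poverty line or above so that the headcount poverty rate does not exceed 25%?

3 of the 7 families are poor, so H = 3/7 = 0.429.
A headcount ratio of at most 25% allows at most ⌊0.25 × 7⌋ = 1 poor families.
So at least 3 − 1 = 2 must be lifted.

2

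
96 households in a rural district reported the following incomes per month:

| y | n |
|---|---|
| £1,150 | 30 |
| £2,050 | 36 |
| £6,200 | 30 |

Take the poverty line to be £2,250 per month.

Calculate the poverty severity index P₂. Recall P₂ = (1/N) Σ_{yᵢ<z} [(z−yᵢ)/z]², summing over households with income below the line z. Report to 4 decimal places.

0.0777

Below z: 30×£1,150, 36×£2,050 (q = 66 of N = 96).
Shortfall ratios: (2250−1150)/2250 = 0.4889 (×30); (2250−2050)/2250 = 0.0889 (×36).
Squared: 0.2390 (×30); 0.0079 (×36).
Sum = 7.454815; P₂ = 7.454815 / 96 = 0.0777.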